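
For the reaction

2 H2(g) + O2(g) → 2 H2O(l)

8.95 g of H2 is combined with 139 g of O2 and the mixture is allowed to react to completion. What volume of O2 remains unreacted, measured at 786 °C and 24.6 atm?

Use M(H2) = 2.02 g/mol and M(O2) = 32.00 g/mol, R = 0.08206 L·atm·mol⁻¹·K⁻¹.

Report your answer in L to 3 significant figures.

n(H2) = 8.95 / 2.02 = 4.431 mol
n(O2) = 139 / 32.00 = 4.344 mol
For 4.431 mol H2, stoichiometry requires (1/2) × 4.431 = 2.216 mol O2; 4.344 mol is available, so H2 is limiting.
n(O2) consumed = (1/2) × 4.431 = 2.216 mol; remaining = 4.344 − 2.216 = 2.128 mol
V(O2) = nRT/P = 2.128 × 0.08206 × 1059.15 / 24.6 = 7.518 L

7.52 L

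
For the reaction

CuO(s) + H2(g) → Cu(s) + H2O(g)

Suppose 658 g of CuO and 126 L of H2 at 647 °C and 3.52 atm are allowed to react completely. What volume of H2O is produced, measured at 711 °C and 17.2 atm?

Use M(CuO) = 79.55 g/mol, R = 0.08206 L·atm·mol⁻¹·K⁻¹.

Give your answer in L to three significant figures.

n(CuO) = 658 / 79.55 = 8.272 mol
n(H2) = PV/RT = (3.52 × 126) / (0.08206 × 920.15) = 5.874 mol
For 8.272 mol CuO, stoichiometry requires (1/1) × 8.272 = 8.272 mol H2; 5.874 mol is available, so H2 is limiting.
n(H2O) = (1/1) × 5.874 = 5.874 mol
V(H2O) = nRT/P = 5.874 × 0.08206 × 984.15 / 17.2 = 27.58 L

27.6 L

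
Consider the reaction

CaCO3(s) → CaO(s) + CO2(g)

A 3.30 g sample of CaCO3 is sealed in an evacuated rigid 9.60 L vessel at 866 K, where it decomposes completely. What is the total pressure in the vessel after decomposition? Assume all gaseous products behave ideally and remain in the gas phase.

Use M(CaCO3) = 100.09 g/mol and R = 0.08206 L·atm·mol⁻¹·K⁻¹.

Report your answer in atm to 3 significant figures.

n(CaCO3) = 3.30 / 100.09 = 0.03297 mol
n(gas produced) = (1/1) × 0.03297 = 0.03297 mol
P = nRT/V = 0.03297 × 0.08206 × 866 / 9.60 = 0.2441 atm

0.244 atm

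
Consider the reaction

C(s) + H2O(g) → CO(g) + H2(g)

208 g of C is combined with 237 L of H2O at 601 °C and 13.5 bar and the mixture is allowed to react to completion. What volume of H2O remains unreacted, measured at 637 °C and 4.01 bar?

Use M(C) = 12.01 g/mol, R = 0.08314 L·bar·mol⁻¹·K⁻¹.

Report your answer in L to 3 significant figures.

504 L

n(C) = 208 / 12.01 = 17.32 mol
n(H2O) = PV/RT = (13.5 × 237) / (0.08314 × 874.15) = 44.02 mol
For 17.32 mol C, stoichiometry requires (1/1) × 17.32 = 17.32 mol H2O; 44.02 mol is available, so C is limiting.
n(H2O) consumed = (1/1) × 17.32 = 17.32 mol; remaining = 44.02 − 17.32 = 26.70 mol
V(H2O) = nRT/P = 26.70 × 0.08314 × 910.15 / 4.01 = 503.8 L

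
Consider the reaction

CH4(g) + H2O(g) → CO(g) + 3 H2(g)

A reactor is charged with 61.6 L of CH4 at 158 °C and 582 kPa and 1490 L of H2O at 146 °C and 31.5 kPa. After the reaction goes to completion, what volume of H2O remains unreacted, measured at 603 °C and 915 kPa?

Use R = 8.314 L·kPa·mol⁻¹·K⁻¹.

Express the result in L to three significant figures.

n(CH4) = PV/RT = (582 × 61.6) / (8.314 × 431.15) = 10.00 mol
n(H2O) = PV/RT = (31.5 × 1490) / (8.314 × 419.15) = 13.47 mol
For 10.00 mol CH4, stoichiometry requires (1/1) × 10.00 = 10.00 mol H2O; 13.47 mol is available, so CH4 is limiting.
n(H2O) consumed = (1/1) × 10.00 = 10.00 mol; remaining = 13.47 − 10.00 = 3.470 mol
V(H2O) = nRT/P = 3.470 × 8.314 × 876.15 / 915 = 27.62 L

27.6 L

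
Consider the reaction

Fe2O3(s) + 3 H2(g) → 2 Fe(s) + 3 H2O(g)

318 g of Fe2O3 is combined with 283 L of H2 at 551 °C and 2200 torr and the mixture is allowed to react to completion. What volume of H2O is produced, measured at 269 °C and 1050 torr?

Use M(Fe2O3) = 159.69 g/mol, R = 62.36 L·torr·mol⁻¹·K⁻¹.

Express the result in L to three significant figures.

192 L

n(Fe2O3) = 318 / 159.69 = 1.991 mol
n(H2) = PV/RT = (2200 × 283) / (62.36 × 824.15) = 12.11 mol
For 1.991 mol Fe2O3, stoichiometry requires (3/1) × 1.991 = 5.973 mol H2; 12.11 mol is available, so Fe2O3 is limiting.
n(H2O) = (3/1) × 1.991 = 5.973 mol
V(H2O) = nRT/P = 5.973 × 62.36 × 542.15 / 1050 = 192.3 L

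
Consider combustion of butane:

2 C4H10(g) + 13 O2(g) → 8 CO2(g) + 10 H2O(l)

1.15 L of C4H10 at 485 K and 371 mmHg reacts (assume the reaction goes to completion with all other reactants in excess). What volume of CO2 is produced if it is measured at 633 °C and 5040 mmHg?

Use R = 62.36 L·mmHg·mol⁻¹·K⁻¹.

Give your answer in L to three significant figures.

0.633 L

n(C4H10) = PV/RT = (371 × 1.15) / (62.36 × 485) = 0.01411 mol
n(CO2) = (8/2) × 0.01411 = 0.05644 mol
V = nRT/P = 0.05644 × 62.36 × 906.15 / 5040 = 0.6328 L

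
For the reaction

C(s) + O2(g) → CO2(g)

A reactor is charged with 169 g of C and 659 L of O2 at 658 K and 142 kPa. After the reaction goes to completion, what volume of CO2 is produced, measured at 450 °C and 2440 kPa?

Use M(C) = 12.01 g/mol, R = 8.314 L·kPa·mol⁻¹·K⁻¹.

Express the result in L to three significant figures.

34.7 L

n(C) = 169 / 12.01 = 14.07 mol
n(O2) = PV/RT = (142 × 659) / (8.314 × 658) = 17.11 mol
For 14.07 mol C, stoichiometry requires (1/1) × 14.07 = 14.07 mol O2; 17.11 mol is available, so C is limiting.
n(CO2) = (1/1) × 14.07 = 14.07 mol
V(CO2) = nRT/P = 14.07 × 8.314 × 723.15 / 2440 = 34.67 L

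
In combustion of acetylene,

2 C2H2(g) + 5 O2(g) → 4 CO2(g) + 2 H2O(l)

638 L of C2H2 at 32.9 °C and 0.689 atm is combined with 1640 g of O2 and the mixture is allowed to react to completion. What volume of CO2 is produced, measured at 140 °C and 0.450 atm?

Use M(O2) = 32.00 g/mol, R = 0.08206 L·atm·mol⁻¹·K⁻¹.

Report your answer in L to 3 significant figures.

2640 L

n(C2H2) = PV/RT = (0.689 × 638) / (0.08206 × 306.05) = 17.50 mol
n(O2) = 1640 / 32.00 = 51.25 mol
For 17.50 mol C2H2, stoichiometry requires (5/2) × 17.50 = 43.75 mol O2; 51.25 mol is available, so C2H2 is limiting.
n(CO2) = (4/2) × 17.50 = 35.00 mol
V(CO2) = nRT/P = 35.00 × 0.08206 × 413.15 / 0.450 = 2637 L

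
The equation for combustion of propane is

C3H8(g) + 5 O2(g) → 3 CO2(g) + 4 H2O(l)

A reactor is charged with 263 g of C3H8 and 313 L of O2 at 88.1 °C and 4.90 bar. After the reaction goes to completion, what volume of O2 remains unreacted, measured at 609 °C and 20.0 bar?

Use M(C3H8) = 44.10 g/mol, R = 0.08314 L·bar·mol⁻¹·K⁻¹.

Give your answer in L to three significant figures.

77.9 L

n(C3H8) = 263 / 44.10 = 5.964 mol
n(O2) = PV/RT = (4.90 × 313) / (0.08314 × 361.25) = 51.06 mol
For 5.964 mol C3H8, stoichiometry requires (5/1) × 5.964 = 29.82 mol O2; 51.06 mol is available, so C3H8 is limiting.
n(O2) consumed = (5/1) × 5.964 = 29.82 mol; remaining = 51.06 − 29.82 = 21.24 mol
V(O2) = nRT/P = 21.24 × 0.08314 × 882.15 / 20.0 = 77.89 L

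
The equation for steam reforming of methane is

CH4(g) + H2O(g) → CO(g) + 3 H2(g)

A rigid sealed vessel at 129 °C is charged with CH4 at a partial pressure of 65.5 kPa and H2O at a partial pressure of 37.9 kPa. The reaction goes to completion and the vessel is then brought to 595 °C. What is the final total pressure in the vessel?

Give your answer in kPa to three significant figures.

With V and T fixed, P_i ∝ n_i, so the mole ratios apply directly to partial pressures at 129 °C.
P(H2O) required for 65.5 kPa of CH4 = (1/1) × 65.5 = 65.50 kPa; available 37.9 kPa, so H2O is limiting.
P(CH4) remaining = 65.5 − (1/1) × 37.9 = 27.60 kPa
P(gaseous products) = (1+3)/1 × 37.9 = 151.6 kPa
P_total at 129 °C = 27.60 + 151.6 = 179.2 kPa
Scaling to 595 °C: P = 179.2 × 868.15/402.15 = 386.9 kPa

387 kPa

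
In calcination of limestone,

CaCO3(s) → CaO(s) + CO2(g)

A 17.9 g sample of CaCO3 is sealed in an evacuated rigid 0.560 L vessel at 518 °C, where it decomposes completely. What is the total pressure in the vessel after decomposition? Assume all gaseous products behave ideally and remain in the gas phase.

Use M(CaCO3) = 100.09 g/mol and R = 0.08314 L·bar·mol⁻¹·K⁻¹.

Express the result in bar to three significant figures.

21.0 bar

n(CaCO3) = 17.9 / 100.09 = 0.1788 mol
n(gas produced) = (1/1) × 0.1788 = 0.1788 mol
P = nRT/V = 0.1788 × 0.08314 × 791.15 / 0.560 = 21.00 bar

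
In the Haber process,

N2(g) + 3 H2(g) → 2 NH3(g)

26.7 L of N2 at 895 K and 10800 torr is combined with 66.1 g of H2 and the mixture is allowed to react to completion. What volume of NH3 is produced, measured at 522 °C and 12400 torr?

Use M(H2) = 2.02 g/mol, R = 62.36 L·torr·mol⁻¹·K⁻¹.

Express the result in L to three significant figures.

n(N2) = PV/RT = (10800 × 26.7) / (62.36 × 895) = 5.167 mol
n(H2) = 66.1 / 2.02 = 32.72 mol
For 5.167 mol N2, stoichiometry requires (3/1) × 5.167 = 15.50 mol H2; 32.72 mol is available, so N2 is limiting.
n(NH3) = (2/1) × 5.167 = 10.33 mol
V(NH3) = nRT/P = 10.33 × 62.36 × 795.15 / 12400 = 41.31 L

41.3 L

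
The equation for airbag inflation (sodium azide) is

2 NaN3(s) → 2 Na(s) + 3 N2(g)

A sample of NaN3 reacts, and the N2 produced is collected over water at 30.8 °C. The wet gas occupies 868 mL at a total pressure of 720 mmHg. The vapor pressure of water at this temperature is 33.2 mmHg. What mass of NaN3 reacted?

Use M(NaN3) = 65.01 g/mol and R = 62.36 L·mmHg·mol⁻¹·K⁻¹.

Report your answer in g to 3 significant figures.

1.36 g

P(N2) = 720 − 33.2 = 686.8 mmHg
n(N2) = PV/RT = (686.8 × 0.8680) / (62.36 × 303.95) = 0.03145 mol
n(NaN3) = (2/3) × 0.03145 = 0.02097 mol
m(NaN3) = 0.02097 × 65.01 = 1.363 g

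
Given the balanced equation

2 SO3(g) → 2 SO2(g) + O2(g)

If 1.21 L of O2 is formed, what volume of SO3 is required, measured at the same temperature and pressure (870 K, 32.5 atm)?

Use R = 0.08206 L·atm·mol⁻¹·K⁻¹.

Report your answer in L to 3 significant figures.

2.42 L

At constant T and P, gas volumes are in the mole ratio: V(SO3) = (2/1) × 1.21 = 2.420 L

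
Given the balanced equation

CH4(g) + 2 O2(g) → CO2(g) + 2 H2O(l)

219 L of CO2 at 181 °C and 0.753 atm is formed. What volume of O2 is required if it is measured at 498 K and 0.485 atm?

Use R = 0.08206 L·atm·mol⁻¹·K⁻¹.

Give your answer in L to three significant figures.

746 L

n(CO2) = PV/RT = (0.753 × 219) / (0.08206 × 454.15) = 4.425 mol
n(O2) = (2/1) × 4.425 = 8.850 mol
V = nRT/P = 8.850 × 0.08206 × 498 / 0.485 = 745.7 L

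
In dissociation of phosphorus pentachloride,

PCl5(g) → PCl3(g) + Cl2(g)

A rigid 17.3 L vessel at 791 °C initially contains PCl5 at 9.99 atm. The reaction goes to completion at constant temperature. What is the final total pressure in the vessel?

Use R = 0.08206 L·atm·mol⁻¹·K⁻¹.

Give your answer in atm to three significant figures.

At constant T and V, P ∝ n(gas): 1 mol gas → 2 mol gas.
P_final = (2/1) × 9.99 = 19.98 atm

20.0 atm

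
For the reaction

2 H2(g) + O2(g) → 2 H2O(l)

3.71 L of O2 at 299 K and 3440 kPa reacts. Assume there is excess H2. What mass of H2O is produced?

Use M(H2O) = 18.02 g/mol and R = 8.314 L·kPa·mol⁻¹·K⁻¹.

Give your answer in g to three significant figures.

185 g

n(O2) = PV/RT = (3440 × 3.71) / (8.314 × 299) = 5.134 mol
n(H2O) = (2/1) × 5.134 = 10.27 mol
m(H2O) = 10.27 × 18.02 = 185.1 g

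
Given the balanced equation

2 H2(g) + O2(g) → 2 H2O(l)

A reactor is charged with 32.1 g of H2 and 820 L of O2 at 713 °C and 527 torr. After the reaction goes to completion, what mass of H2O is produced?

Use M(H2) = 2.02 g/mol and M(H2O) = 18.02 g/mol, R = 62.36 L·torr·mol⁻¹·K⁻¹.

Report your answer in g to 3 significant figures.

253 g

n(H2) = 32.1 / 2.02 = 15.89 mol
n(O2) = PV/RT = (527 × 820) / (62.36 × 986.15) = 7.027 mol
For 15.89 mol H2, stoichiometry requires (1/2) × 15.89 = 7.945 mol O2; 7.027 mol is available, so O2 is limiting.
n(H2O) = (2/1) × 7.027 = 14.05 mol
m(H2O) = 14.05 × 18.02 = 253.2 g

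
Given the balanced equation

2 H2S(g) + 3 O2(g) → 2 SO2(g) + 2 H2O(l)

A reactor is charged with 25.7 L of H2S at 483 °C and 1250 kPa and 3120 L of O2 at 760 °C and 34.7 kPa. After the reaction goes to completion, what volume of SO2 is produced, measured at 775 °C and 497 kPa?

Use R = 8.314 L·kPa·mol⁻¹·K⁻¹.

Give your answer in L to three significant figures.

n(H2S) = PV/RT = (1250 × 25.7) / (8.314 × 756.15) = 5.110 mol
n(O2) = PV/RT = (34.7 × 3120) / (8.314 × 1033.15) = 12.60 mol
For 5.110 mol H2S, stoichiometry requires (3/2) × 5.110 = 7.665 mol O2; 12.60 mol is available, so H2S is limiting.
n(SO2) = (2/2) × 5.110 = 5.110 mol
V(SO2) = nRT/P = 5.110 × 8.314 × 1048.15 / 497 = 89.60 L

89.6 L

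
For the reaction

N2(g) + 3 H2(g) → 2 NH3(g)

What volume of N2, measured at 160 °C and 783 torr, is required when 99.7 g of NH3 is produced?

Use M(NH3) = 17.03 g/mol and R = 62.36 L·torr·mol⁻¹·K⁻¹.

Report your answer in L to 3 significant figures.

101 L

n(NH3) = 99.70 / 17.03 = 5.854 mol
n(N2) = (1/2) × 5.854 = 2.927 mol
V = nRT/P = 2.927 × 62.36 × 433.15 / 783 = 101.0 L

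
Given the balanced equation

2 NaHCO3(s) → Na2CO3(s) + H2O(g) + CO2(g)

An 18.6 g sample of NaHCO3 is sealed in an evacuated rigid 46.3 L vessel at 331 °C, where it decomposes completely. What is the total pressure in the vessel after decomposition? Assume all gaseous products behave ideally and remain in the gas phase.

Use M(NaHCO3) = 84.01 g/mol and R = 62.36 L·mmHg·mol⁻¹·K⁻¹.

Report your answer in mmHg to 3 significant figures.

180 mmHg

n(NaHCO3) = 18.6 / 84.01 = 0.2214 mol
n(gas produced) = (2/2) × 0.2214 = 0.2214 mol
P = nRT/V = 0.2214 × 62.36 × 604.15 / 46.3 = 180.2 mmHg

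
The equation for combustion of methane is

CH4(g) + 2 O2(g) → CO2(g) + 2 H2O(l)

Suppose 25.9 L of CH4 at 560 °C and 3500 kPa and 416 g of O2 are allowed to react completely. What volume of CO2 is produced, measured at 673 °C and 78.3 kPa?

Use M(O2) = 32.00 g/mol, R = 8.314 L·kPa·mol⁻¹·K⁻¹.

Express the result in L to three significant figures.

653 L

n(CH4) = PV/RT = (3500 × 25.9) / (8.314 × 833.15) = 13.09 mol
n(O2) = 416 / 32.00 = 13.00 mol
For 13.09 mol CH4, stoichiometry requires (2/1) × 13.09 = 26.18 mol O2; 13.00 mol is available, so O2 is limiting.
n(CO2) = (1/2) × 13.00 = 6.500 mol
V(CO2) = nRT/P = 6.500 × 8.314 × 946.15 / 78.3 = 653.0 L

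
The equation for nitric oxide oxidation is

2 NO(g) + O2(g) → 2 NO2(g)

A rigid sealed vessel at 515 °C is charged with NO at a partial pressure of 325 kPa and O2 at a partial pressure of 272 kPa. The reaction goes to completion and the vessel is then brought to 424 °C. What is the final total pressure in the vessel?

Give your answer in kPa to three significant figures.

384 kPa

Because the vessel is rigid and T is held at 515 °C, work the stoichiometry in partial pressures (P_i = n_iRT/V).
P(O2) required for 325 kPa of NO = (1/2) × 325 = 162.5 kPa; available 272 kPa, so NO is limiting.
P(O2) remaining = 272 − (1/2) × 325 = 109.5 kPa
P(gaseous products) = (2)/2 × 325 = 325.0 kPa
P_total at 515 °C = 109.5 + 325.0 = 434.5 kPa
Scaling to 424 °C: P = 434.5 × 697.15/788.15 = 384.3 kPa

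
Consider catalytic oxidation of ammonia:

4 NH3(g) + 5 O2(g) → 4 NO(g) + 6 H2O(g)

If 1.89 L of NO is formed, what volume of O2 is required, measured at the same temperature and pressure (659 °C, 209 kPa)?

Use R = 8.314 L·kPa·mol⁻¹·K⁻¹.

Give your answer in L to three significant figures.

2.36 L

At constant T and P, gas volumes are in the mole ratio: V(O2) = (5/4) × 1.89 = 2.362 L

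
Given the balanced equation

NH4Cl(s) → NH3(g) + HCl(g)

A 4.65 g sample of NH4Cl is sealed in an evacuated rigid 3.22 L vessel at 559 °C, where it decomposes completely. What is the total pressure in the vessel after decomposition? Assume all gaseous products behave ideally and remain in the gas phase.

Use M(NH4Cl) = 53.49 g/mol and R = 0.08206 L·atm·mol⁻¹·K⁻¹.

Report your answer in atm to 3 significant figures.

n(NH4Cl) = 4.65 / 53.49 = 0.08693 mol
n(gas produced) = (2/1) × 0.08693 = 0.1739 mol
P = nRT/V = 0.1739 × 0.08206 × 832.15 / 3.22 = 3.688 atm

3.69 atm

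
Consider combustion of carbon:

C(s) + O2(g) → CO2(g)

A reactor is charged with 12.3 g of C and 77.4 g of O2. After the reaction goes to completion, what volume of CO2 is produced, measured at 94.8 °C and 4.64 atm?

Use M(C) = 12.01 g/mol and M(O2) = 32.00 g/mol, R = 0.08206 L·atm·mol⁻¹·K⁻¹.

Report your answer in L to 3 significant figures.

n(C) = 12.3 / 12.01 = 1.024 mol
n(O2) = 77.4 / 32.00 = 2.419 mol
For 1.024 mol C, stoichiometry requires (1/1) × 1.024 = 1.024 mol O2; 2.419 mol is available, so C is limiting.
n(CO2) = (1/1) × 1.024 = 1.024 mol
V(CO2) = nRT/P = 1.024 × 0.08206 × 367.95 / 4.64 = 6.663 L

6.66 L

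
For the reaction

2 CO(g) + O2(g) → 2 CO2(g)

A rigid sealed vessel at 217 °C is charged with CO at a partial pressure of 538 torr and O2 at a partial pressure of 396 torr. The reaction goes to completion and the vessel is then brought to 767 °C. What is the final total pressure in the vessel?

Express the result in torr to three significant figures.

1410 torr

At constant V, partial pressures at 217 °C are proportional to moles, so apply stoichiometry directly to pressures.
P(O2) required for 538 torr of CO = (1/2) × 538 = 269.0 torr; available 396 torr, so CO is limiting.
P(O2) remaining = 396 − (1/2) × 538 = 127.0 torr
P(gaseous products) = (2)/2 × 538 = 538.0 torr
P_total at 217 °C = 127.0 + 538.0 = 665.0 torr
Scaling to 767 °C: P = 665.0 × 1040.15/490.15 = 1411 torr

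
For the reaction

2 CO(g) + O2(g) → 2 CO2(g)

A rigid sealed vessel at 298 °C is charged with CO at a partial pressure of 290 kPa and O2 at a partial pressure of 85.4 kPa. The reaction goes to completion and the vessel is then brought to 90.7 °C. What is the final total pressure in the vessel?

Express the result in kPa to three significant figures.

185 kPa

At constant V, partial pressures at 298 °C are proportional to moles, so apply stoichiometry directly to pressures.
P(O2) required for 290 kPa of CO = (1/2) × 290 = 145.0 kPa; available 85.4 kPa, so O2 is limiting.
P(CO) remaining = 290 − (2/1) × 85.4 = 119.2 kPa
P(gaseous products) = (2)/1 × 85.4 = 170.8 kPa
P_total at 298 °C = 119.2 + 170.8 = 290.0 kPa
Scaling to 90.7 °C: P = 290.0 × 363.85/571.15 = 184.7 kPa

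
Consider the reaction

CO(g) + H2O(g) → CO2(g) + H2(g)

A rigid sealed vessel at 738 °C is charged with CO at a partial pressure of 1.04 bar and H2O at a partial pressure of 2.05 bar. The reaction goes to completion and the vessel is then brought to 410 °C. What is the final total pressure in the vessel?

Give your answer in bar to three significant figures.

With V and T fixed, P_i ∝ n_i, so the mole ratios apply directly to partial pressures at 738 °C.
P(H2O) required for 1.04 bar of CO = (1/1) × 1.04 = 1.040 bar; available 2.05 bar, so CO is limiting.
P(H2O) remaining = 2.05 − (1/1) × 1.04 = 1.010 bar
P(gaseous products) = (1+1)/1 × 1.04 = 2.080 bar
P_total at 738 °C = 1.010 + 2.080 = 3.090 bar
Scaling to 410 °C: P = 3.090 × 683.15/1011.15 = 2.088 bar

2.09 bar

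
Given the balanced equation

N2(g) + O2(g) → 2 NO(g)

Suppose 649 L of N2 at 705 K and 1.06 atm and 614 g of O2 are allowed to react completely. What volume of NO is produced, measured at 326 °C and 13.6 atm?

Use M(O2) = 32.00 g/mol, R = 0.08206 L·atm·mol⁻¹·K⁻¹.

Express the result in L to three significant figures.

n(N2) = PV/RT = (1.06 × 649) / (0.08206 × 705) = 11.89 mol
n(O2) = 614 / 32.00 = 19.19 mol
For 11.89 mol N2, stoichiometry requires (1/1) × 11.89 = 11.89 mol O2; 19.19 mol is available, so N2 is limiting.
n(NO) = (2/1) × 11.89 = 23.78 mol
V(NO) = nRT/P = 23.78 × 0.08206 × 599.15 / 13.6 = 85.97 L

86.0 L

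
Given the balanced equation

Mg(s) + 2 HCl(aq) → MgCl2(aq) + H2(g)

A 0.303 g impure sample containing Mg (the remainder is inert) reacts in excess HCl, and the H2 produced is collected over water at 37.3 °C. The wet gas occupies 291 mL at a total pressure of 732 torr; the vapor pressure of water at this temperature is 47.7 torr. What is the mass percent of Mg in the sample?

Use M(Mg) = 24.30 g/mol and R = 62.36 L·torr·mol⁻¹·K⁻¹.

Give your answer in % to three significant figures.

82.5 %

P(H2) = 732 − 47.7 = 684.3 torr
n(H2) = PV/RT = (684.3 × 0.2910) / (62.36 × 310.45) = 0.01029 mol
n(Mg) = (1/1) × 0.01029 = 0.01029 mol
m(Mg) = 0.01029 × 24.30 = 0.2500 g
%Mg = 0.2500 / 0.303 × 100 = 82.51%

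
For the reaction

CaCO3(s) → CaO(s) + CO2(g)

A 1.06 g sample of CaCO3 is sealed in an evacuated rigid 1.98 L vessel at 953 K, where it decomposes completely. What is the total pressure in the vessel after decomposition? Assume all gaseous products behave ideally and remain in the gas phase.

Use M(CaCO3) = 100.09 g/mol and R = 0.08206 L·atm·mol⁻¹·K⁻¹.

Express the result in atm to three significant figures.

n(CaCO3) = 1.06 / 100.09 = 0.01059 mol
n(gas produced) = (1/1) × 0.01059 = 0.01059 mol
P = nRT/V = 0.01059 × 0.08206 × 953 / 1.98 = 0.4183 atm

0.418 atm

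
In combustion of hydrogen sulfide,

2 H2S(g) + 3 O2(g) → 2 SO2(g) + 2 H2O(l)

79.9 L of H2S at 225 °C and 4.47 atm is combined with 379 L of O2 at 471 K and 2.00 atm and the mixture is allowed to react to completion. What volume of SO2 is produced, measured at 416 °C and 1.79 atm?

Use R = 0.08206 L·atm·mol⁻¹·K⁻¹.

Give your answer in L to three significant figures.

276 L

n(H2S) = PV/RT = (4.47 × 79.9) / (0.08206 × 498.15) = 8.737 mol
n(O2) = PV/RT = (2.00 × 379) / (0.08206 × 471) = 19.61 mol
For 8.737 mol H2S, stoichiometry requires (3/2) × 8.737 = 13.11 mol O2; 19.61 mol is available, so H2S is limiting.
n(SO2) = (2/2) × 8.737 = 8.737 mol
V(SO2) = nRT/P = 8.737 × 0.08206 × 689.15 / 1.79 = 276.0 L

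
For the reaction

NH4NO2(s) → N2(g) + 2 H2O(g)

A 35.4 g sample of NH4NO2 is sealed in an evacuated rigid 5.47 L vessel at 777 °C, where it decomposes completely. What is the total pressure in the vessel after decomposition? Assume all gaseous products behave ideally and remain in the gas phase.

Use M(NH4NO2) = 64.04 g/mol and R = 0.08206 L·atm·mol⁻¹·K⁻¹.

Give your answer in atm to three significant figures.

n(NH4NO2) = 35.4 / 64.04 = 0.5528 mol
n(gas produced) = (3/1) × 0.5528 = 1.658 mol
P = nRT/V = 1.658 × 0.08206 × 1050.15 / 5.47 = 26.12 atm

26.1 atm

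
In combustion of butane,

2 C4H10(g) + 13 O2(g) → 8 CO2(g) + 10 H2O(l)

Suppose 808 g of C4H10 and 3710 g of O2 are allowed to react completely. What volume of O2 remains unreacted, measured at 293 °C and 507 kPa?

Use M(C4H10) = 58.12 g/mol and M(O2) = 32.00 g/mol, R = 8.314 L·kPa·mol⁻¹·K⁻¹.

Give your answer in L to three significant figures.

n(C4H10) = 808 / 58.12 = 13.90 mol
n(O2) = 3710 / 32.00 = 115.9 mol
For 13.90 mol C4H10, stoichiometry requires (13/2) × 13.90 = 90.35 mol O2; 115.9 mol is available, so C4H10 is limiting.
n(O2) consumed = (13/2) × 13.90 = 90.35 mol; remaining = 115.9 − 90.35 = 25.55 mol
V(O2) = nRT/P = 25.55 × 8.314 × 566.15 / 507 = 237.2 L

237 L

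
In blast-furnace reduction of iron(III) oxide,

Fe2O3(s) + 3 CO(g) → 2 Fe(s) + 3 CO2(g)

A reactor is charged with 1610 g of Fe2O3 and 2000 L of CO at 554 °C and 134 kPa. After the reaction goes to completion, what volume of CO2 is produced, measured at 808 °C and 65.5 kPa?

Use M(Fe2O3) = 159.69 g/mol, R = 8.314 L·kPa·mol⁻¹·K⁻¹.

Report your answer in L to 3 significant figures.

n(Fe2O3) = 1610 / 159.69 = 10.08 mol
n(CO) = PV/RT = (134 × 2000) / (8.314 × 827.15) = 38.97 mol
For 10.08 mol Fe2O3, stoichiometry requires (3/1) × 10.08 = 30.24 mol CO; 38.97 mol is available, so Fe2O3 is limiting.
n(CO2) = (3/1) × 10.08 = 30.24 mol
V(CO2) = nRT/P = 30.24 × 8.314 × 1081.15 / 65.5 = 4150 L

4150 L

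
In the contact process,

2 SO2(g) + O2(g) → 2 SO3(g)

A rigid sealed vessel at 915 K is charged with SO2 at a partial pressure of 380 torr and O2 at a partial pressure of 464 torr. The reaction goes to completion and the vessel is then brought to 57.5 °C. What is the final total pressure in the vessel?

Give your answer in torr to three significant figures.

236 torr

With V and T fixed, P_i ∝ n_i, so the mole ratios apply directly to partial pressures at 915 K.
P(O2) required for 380 torr of SO2 = (1/2) × 380 = 190.0 torr; available 464 torr, so SO2 is limiting.
P(O2) remaining = 464 − (1/2) × 380 = 274.0 torr
P(gaseous products) = (2)/2 × 380 = 380.0 torr
P_total at 915 K = 274.0 + 380.0 = 654.0 torr
Scaling to 57.5 °C: P = 654.0 × 330.65/915 = 236.3 torr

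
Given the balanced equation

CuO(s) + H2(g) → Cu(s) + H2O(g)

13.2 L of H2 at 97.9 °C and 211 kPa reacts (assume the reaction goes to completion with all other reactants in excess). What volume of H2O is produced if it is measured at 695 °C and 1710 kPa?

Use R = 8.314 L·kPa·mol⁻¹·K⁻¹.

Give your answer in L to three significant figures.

4.25 L

n(H2) = PV/RT = (211 × 13.2) / (8.314 × 371.05) = 0.9028 mol
n(H2O) = (1/1) × 0.9028 = 0.9028 mol
V = nRT/P = 0.9028 × 8.314 × 968.15 / 1710 = 4.250 L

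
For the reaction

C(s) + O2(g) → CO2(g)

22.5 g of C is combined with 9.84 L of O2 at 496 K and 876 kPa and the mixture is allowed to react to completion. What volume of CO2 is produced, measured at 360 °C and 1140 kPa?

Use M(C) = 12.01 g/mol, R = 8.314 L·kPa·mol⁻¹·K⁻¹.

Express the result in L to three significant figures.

n(C) = 22.5 / 12.01 = 1.873 mol
n(O2) = PV/RT = (876 × 9.84) / (8.314 × 496) = 2.090 mol
For 1.873 mol C, stoichiometry requires (1/1) × 1.873 = 1.873 mol O2; 2.090 mol is available, so C is limiting.
n(CO2) = (1/1) × 1.873 = 1.873 mol
V(CO2) = nRT/P = 1.873 × 8.314 × 633.15 / 1140 = 8.649 L

8.65 L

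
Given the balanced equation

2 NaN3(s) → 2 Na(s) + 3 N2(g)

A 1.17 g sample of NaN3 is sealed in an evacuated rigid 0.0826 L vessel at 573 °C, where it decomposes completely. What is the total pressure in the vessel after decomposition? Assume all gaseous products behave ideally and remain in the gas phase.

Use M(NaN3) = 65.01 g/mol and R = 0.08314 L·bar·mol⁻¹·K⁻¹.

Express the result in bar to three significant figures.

n(NaN3) = 1.17 / 65.01 = 0.01800 mol
n(gas produced) = (3/2) × 0.01800 = 0.02700 mol
P = nRT/V = 0.02700 × 0.08314 × 846.15 / 0.0826 = 23.00 bar

23.0 bar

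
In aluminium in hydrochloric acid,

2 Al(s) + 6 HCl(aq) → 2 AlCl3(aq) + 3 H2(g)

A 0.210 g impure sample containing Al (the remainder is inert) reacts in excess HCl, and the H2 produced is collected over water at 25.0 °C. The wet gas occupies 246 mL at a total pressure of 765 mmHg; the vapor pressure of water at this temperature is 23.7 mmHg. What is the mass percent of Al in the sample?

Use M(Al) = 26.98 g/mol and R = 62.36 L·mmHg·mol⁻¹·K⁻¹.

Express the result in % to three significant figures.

84.0 %

P(H2) = 765 − 23.7 = 741.3 mmHg
n(H2) = PV/RT = (741.3 × 0.2460) / (62.36 × 298.15) = 0.009808 mol
n(Al) = (2/3) × 0.009808 = 0.006539 mol
m(Al) = 0.006539 × 26.98 = 0.1764 g
%Al = 0.1764 / 0.210 × 100 = 84.00%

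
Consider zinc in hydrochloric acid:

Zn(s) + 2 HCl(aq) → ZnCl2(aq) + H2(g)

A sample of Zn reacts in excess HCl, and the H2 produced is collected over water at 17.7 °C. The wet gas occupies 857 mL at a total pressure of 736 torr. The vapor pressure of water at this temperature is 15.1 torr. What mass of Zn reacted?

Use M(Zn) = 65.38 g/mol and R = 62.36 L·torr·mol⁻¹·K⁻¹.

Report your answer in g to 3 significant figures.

P(H2) = 736 − 15.1 = 720.9 torr
n(H2) = PV/RT = (720.9 × 0.8570) / (62.36 × 290.85) = 0.03406 mol
n(Zn) = (1/1) × 0.03406 = 0.03406 mol
m(Zn) = 0.03406 × 65.38 = 2.227 g

2.23 g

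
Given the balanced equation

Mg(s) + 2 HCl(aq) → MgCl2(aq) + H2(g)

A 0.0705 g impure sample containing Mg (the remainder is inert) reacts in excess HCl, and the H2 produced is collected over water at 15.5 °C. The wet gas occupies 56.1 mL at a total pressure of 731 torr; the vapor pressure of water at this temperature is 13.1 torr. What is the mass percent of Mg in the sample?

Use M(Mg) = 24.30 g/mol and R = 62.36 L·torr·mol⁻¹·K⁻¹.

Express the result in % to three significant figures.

P(H2) = 731 − 13.1 = 717.9 torr
n(H2) = PV/RT = (717.9 × 0.05610) / (62.36 × 288.65) = 0.002237 mol
n(Mg) = (1/1) × 0.002237 = 0.002237 mol
m(Mg) = 0.002237 × 24.30 = 0.05436 g
%Mg = 0.05436 / 0.0705 × 100 = 77.11%

77.1 %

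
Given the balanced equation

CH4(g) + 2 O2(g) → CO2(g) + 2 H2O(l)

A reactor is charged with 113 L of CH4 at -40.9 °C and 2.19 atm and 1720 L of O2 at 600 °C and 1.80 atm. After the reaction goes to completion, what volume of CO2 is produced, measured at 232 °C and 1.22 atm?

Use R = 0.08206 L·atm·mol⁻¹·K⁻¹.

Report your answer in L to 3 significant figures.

441 L

n(CH4) = PV/RT = (2.19 × 113) / (0.08206 × 232.25) = 12.98 mol
n(O2) = PV/RT = (1.80 × 1720) / (0.08206 × 873.15) = 43.21 mol
For 12.98 mol CH4, stoichiometry requires (2/1) × 12.98 = 25.96 mol O2; 43.21 mol is available, so CH4 is limiting.
n(CO2) = (1/1) × 12.98 = 12.98 mol
V(CO2) = nRT/P = 12.98 × 0.08206 × 505.15 / 1.22 = 441.0 L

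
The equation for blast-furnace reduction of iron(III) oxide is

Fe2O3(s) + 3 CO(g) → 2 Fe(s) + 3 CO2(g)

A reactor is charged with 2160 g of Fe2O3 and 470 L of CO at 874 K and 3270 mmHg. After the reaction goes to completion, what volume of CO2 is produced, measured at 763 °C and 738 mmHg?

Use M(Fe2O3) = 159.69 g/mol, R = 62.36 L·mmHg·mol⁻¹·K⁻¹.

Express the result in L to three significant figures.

n(Fe2O3) = 2160 / 159.69 = 13.53 mol
n(CO) = PV/RT = (3270 × 470) / (62.36 × 874) = 28.20 mol
For 13.53 mol Fe2O3, stoichiometry requires (3/1) × 13.53 = 40.59 mol CO; 28.20 mol is available, so CO is limiting.
n(CO2) = (3/3) × 28.20 = 28.20 mol
V(CO2) = nRT/P = 28.20 × 62.36 × 1036.15 / 738 = 2469 L

2470 L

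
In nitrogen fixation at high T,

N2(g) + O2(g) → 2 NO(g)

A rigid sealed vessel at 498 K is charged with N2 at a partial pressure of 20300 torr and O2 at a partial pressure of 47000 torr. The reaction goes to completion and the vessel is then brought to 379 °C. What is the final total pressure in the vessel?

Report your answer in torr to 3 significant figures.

88100 torr

Because the vessel is rigid and T is held at 498 K, work the stoichiometry in partial pressures (P_i = n_iRT/V).
P(O2) required for 20300 torr of N2 = (1/1) × 20300 = 20300 torr; available 47000 torr, so N2 is limiting.
P(O2) remaining = 47000 − (1/1) × 20300 = 26700 torr
P(gaseous products) = (2)/1 × 20300 = 40600 torr
P_total at 498 K = 26700 + 40600 = 67300 torr
Scaling to 379 °C: P = 67300 × 652.15/498 = 88130 torr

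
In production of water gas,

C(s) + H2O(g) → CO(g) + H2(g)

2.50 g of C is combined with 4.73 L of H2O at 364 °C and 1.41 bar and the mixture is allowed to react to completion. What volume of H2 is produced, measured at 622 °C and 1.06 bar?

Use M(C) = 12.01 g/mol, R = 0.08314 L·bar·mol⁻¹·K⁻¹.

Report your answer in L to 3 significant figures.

n(C) = 2.50 / 12.01 = 0.2082 mol
n(H2O) = PV/RT = (1.41 × 4.73) / (0.08314 × 637.15) = 0.1259 mol
For 0.2082 mol C, stoichiometry requires (1/1) × 0.2082 = 0.2082 mol H2O; 0.1259 mol is available, so H2O is limiting.
n(H2) = (1/1) × 0.1259 = 0.1259 mol
V(H2) = nRT/P = 0.1259 × 0.08314 × 895.15 / 1.06 = 8.839 L

8.84 L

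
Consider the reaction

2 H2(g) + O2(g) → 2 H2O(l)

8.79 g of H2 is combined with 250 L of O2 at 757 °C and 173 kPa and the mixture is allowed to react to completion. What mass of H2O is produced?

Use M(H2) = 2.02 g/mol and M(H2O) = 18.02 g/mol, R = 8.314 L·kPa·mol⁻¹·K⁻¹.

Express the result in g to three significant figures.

78.4 g

n(H2) = 8.79 / 2.02 = 4.351 mol
n(O2) = PV/RT = (173 × 250) / (8.314 × 1030.15) = 5.050 mol
For 4.351 mol H2, stoichiometry requires (1/2) × 4.351 = 2.175 mol O2; 5.050 mol is available, so H2 is limiting.
n(H2O) = (2/2) × 4.351 = 4.351 mol
m(H2O) = 4.351 × 18.02 = 78.41 g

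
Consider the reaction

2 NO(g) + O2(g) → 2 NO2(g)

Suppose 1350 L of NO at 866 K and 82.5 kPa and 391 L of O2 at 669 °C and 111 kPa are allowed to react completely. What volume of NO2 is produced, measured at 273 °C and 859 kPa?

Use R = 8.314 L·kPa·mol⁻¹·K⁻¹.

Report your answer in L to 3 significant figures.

58.6 L

n(NO) = PV/RT = (82.5 × 1350) / (8.314 × 866) = 15.47 mol
n(O2) = PV/RT = (111 × 391) / (8.314 × 942.15) = 5.541 mol
For 15.47 mol NO, stoichiometry requires (1/2) × 15.47 = 7.735 mol O2; 5.541 mol is available, so O2 is limiting.
n(NO2) = (2/1) × 5.541 = 11.08 mol
V(NO2) = nRT/P = 11.08 × 8.314 × 546.15 / 859 = 58.57 L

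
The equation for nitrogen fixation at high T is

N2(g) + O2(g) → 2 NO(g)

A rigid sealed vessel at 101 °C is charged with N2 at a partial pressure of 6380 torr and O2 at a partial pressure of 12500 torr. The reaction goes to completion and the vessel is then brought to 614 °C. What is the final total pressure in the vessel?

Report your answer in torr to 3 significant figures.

With V and T fixed, P_i ∝ n_i, so the mole ratios apply directly to partial pressures at 101 °C.
P(O2) required for 6380 torr of N2 = (1/1) × 6380 = 6380 torr; available 12500 torr, so N2 is limiting.
P(O2) remaining = 12500 − (1/1) × 6380 = 6120 torr
P(gaseous products) = (2)/1 × 6380 = 12760 torr
P_total at 101 °C = 6120 + 12760 = 18880 torr
Scaling to 614 °C: P = 18880 × 887.15/374.15 = 44770 torr

44800 torr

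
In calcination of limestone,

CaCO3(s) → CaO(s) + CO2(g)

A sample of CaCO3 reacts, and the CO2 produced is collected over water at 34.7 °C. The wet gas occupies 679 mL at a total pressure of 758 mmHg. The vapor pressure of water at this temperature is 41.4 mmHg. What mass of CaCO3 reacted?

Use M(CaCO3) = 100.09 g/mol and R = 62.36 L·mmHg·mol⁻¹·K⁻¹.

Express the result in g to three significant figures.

2.54 g

P(CO2) = 758 − 41.4 = 716.6 mmHg
n(CO2) = PV/RT = (716.6 × 0.6790) / (62.36 × 307.85) = 0.02535 mol
n(CaCO3) = (1/1) × 0.02535 = 0.02535 mol
m(CaCO3) = 0.02535 × 100.09 = 2.537 g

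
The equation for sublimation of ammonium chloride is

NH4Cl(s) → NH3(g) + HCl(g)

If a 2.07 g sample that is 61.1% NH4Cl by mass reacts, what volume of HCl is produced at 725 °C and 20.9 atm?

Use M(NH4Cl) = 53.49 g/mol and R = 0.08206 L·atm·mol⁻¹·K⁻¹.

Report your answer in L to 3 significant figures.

mass of NH4Cl = 2.07 × 61.1/100 = 1.265 g
n(NH4Cl) = 1.265 / 53.49 = 0.02365 mol
n(HCl) = (1/1) × 0.02365 = 0.02365 mol
V = nRT/P = 0.02365 × 0.08206 × 998.15 / 20.9 = 0.09269 L

0.0927 L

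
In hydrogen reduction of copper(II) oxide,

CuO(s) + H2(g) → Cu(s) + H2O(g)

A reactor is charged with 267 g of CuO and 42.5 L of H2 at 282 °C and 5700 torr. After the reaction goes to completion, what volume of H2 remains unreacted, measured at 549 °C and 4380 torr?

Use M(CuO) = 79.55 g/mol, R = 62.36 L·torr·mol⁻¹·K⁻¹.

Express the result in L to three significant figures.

n(CuO) = 267 / 79.55 = 3.356 mol
n(H2) = PV/RT = (5700 × 42.5) / (62.36 × 555.15) = 6.998 mol
For 3.356 mol CuO, stoichiometry requires (1/1) × 3.356 = 3.356 mol H2; 6.998 mol is available, so CuO is limiting.
n(H2) consumed = (1/1) × 3.356 = 3.356 mol; remaining = 6.998 − 3.356 = 3.642 mol
V(H2) = nRT/P = 3.642 × 62.36 × 822.15 / 4380 = 42.63 L

42.6 L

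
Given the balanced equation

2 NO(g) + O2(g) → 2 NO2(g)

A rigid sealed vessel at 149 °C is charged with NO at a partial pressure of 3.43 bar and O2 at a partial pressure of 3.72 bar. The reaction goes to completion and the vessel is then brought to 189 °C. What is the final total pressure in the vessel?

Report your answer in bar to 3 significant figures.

5.95 bar

Because the vessel is rigid and T is held at 149 °C, work the stoichiometry in partial pressures (P_i = n_iRT/V).
P(O2) required for 3.43 bar of NO = (1/2) × 3.43 = 1.715 bar; available 3.72 bar, so NO is limiting.
P(O2) remaining = 3.72 − (1/2) × 3.43 = 2.005 bar
P(gaseous products) = (2)/2 × 3.43 = 3.430 bar
P_total at 149 °C = 2.005 + 3.430 = 5.435 bar
Scaling to 189 °C: P = 5.435 × 462.15/422.15 = 5.950 bar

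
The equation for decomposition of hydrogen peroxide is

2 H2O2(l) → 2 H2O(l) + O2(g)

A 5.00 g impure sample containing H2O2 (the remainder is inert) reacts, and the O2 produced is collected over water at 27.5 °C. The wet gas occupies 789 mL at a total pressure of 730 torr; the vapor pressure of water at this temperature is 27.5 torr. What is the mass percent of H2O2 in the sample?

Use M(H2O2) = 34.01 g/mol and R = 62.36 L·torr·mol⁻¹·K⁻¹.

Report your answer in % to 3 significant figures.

P(O2) = 730 − 27.5 = 702.5 torr
n(O2) = PV/RT = (702.5 × 0.7890) / (62.36 × 300.65) = 0.02956 mol
n(H2O2) = (2/1) × 0.02956 = 0.05912 mol
m(H2O2) = 0.05912 × 34.01 = 2.011 g
%H2O2 = 2.011 / 5.00 × 100 = 40.22%

40.2 %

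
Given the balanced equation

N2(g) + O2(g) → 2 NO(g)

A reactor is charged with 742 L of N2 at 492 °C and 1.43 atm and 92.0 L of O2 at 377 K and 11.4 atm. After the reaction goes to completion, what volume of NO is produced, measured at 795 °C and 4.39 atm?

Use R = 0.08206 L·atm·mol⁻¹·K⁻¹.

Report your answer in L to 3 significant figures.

675 L

n(N2) = PV/RT = (1.43 × 742) / (0.08206 × 765.15) = 16.90 mol
n(O2) = PV/RT = (11.4 × 92.0) / (0.08206 × 377) = 33.90 mol
For 16.90 mol N2, stoichiometry requires (1/1) × 16.90 = 16.90 mol O2; 33.90 mol is available, so N2 is limiting.
n(NO) = (2/1) × 16.90 = 33.80 mol
V(NO) = nRT/P = 33.80 × 0.08206 × 1068.15 / 4.39 = 674.9 L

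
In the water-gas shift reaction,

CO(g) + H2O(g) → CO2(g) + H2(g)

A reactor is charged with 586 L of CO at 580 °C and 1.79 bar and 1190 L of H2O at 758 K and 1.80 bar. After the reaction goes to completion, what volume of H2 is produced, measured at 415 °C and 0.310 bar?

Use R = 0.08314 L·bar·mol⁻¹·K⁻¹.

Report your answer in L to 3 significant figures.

2730 L

n(CO) = PV/RT = (1.79 × 586) / (0.08314 × 853.15) = 14.79 mol
n(H2O) = PV/RT = (1.80 × 1190) / (0.08314 × 758) = 33.99 mol
For 14.79 mol CO, stoichiometry requires (1/1) × 14.79 = 14.79 mol H2O; 33.99 mol is available, so CO is limiting.
n(H2) = (1/1) × 14.79 = 14.79 mol
V(H2) = nRT/P = 14.79 × 0.08314 × 688.15 / 0.310 = 2730 L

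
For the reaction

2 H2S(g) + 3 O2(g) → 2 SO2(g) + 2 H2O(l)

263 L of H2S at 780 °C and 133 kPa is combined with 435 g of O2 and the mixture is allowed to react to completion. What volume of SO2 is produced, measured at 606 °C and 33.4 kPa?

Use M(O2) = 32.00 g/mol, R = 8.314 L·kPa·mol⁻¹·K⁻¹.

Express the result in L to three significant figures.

n(H2S) = PV/RT = (133 × 263) / (8.314 × 1053.15) = 3.995 mol
n(O2) = 435 / 32.00 = 13.59 mol
For 3.995 mol H2S, stoichiometry requires (3/2) × 3.995 = 5.992 mol O2; 13.59 mol is available, so H2S is limiting.
n(SO2) = (2/2) × 3.995 = 3.995 mol
V(SO2) = nRT/P = 3.995 × 8.314 × 879.15 / 33.4 = 874.3 L

874 L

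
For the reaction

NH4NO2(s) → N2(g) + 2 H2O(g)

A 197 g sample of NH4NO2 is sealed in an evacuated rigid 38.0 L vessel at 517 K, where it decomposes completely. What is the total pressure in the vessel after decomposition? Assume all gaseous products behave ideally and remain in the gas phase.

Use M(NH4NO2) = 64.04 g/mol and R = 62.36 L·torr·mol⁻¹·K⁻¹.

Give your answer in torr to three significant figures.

7830 torr

n(NH4NO2) = 197 / 64.04 = 3.076 mol
n(gas produced) = (3/1) × 3.076 = 9.228 mol
P = nRT/V = 9.228 × 62.36 × 517 / 38.0 = 7829 torr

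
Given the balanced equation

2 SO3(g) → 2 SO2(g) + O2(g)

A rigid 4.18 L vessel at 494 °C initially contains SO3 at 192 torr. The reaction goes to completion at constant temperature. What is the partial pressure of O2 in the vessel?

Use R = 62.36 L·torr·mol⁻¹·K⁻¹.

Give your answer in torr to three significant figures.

96.0 torr

n(SO3)₀ = PV/RT = (192 × 4.18) / (62.36 × 767.15) = 0.01678 mol
n(O2) = (1/2) × 0.01678 = 0.008390 mol
P(O2) = nRT/V = 0.008390 × 62.36 × 767.15 / 4.18 = 96.02 torr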